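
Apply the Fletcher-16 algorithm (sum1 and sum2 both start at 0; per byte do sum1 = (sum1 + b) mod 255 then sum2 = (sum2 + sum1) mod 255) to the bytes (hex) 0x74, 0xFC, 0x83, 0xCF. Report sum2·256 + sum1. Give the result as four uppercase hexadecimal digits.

Running sums (mod 255):
  after byte 0 (0x74): sum1=116, sum2=116
  after byte 1 (0xFC): sum1=113, sum2=229
  after byte 2 (0x83): sum1=244, sum2=218
  after byte 3 (0xCF): sum1=196, sum2=159
Checksum = sum2·256 + sum1 = 159·256 + 196 = 40900 = 0x9FC4.

9FC4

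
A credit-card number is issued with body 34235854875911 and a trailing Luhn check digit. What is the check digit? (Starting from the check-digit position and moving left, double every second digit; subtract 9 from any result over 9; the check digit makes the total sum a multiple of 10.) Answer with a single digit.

Partial digits right→left: 1 1 9 5 7 8 4 5 8 5 3 2 4 3
Double every second digit counting from the check-digit position (so the 1st, 3rd, 5th, ... of the partial from the right).
  doubled (with −9 where >9): 2 9 5 8 7 6 8 → sum 45
  kept as-is: 1 5 8 5 5 2 3 → sum 29
Total = 45 + 29 = 74.
Check digit = (10 − (74 mod 10)) mod 10 = 6.

6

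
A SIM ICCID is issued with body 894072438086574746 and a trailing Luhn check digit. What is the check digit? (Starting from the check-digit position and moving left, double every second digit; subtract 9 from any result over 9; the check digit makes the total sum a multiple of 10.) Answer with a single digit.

3

Partial digits right→left: 6 4 7 4 7 5 6 8 0 8 3 4 2 7 0 4 9 8
Double every second digit counting from the check-digit position (so the 1st, 3rd, 5th, ... of the partial from the right).
  doubled (with −9 where >9): 3 5 5 3 0 6 4 0 9 → sum 35
  kept as-is: 4 4 5 8 8 4 7 4 8 → sum 52
Total = 35 + 52 = 87.
Check digit = (10 − (87 mod 10)) mod 10 = 3.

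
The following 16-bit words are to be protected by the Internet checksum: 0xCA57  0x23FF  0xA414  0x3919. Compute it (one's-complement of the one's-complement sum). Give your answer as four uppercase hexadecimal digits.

347B

One's-complement addition (fold any carry out of bit 15 back into bit 0):
  0xCA57 + 0x23FF = 0x0EE56
  0xEE56 + 0xA414 = 0x1926A → wrap carry → 0x926B
  0x926B + 0x3919 = 0x0CB84
One's-complement sum = 0xCB84.
Checksum = ~0xCB84 & 0xFFFF = 0x347B.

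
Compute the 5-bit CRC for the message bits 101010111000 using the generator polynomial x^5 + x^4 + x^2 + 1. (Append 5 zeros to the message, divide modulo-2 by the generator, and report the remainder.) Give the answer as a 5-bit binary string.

01100

Append 5 zeros: 10101011100000000. Divide by 110101 (XOR where the leading bit is 1):
  pos 0: 101010 XOR 110101 = 011111
  pos 1: 111111 XOR 110101 = 001010
  pos 3: 101011 XOR 110101 = 011110
  pos 4: 111100 XOR 110101 = 001001
  pos 6: 100100 XOR 110101 = 010001
  pos 7: 100010 XOR 110101 = 010111
  pos 8: 101110 XOR 110101 = 011011
  pos 9: 110110 XOR 110101 = 000011
Remainder (last 5 bits) = 01100. This is the CRC / FCS.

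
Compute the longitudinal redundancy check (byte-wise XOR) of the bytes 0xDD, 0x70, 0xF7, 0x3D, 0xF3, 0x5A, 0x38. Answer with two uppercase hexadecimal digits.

XOR the bytes together:
  start with 0xDD
  0xDD ⊕ 0x70 = 0xAD
  0xAD ⊕ 0xF7 = 0x5A
  0x5A ⊕ 0x3D = 0x67
  0x67 ⊕ 0xF3 = 0x94
  0x94 ⊕ 0x5A = 0xCE
  0xCE ⊕ 0x38 = 0xF6

F6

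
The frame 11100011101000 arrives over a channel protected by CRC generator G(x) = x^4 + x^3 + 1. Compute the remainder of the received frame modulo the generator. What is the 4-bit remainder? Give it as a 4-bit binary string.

Modulo-2 division of 11100011101000 by 11001:
  pos 0: 11100 XOR 11001 = 00101
  pos 2: 10101 XOR 11001 = 01100
  pos 3: 11001 XOR 11001 = 00000
  pos 8: 10100 XOR 11001 = 01101
  pos 9: 11010 XOR 11001 = 00011
Remainder = 0011 (nonzero — an error is detected).

0011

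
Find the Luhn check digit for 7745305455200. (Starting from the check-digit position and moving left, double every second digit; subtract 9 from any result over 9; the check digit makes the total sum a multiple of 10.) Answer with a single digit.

4

Partial digits right→left: 0 0 2 5 5 4 5 0 3 5 4 7 7
Double every second digit counting from the check-digit position (so the 1st, 3rd, 5th, ... of the partial from the right).
  doubled (with −9 where >9): 0 4 1 1 6 8 5 → sum 25
  kept as-is: 0 5 4 0 5 7 → sum 21
Total = 25 + 21 = 46.
Check digit = (10 − (46 mod 10)) mod 10 = 4.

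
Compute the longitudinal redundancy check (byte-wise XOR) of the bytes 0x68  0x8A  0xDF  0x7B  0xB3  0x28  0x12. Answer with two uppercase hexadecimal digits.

CF

XOR the bytes together:
  start with 0x68
  0x68 ⊕ 0x8A = 0xE2
  0xE2 ⊕ 0xDF = 0x3D
  0x3D ⊕ 0x7B = 0x46
  0x46 ⊕ 0xB3 = 0xF5
  0xF5 ⊕ 0x28 = 0xDD
  0xDD ⊕ 0x12 = 0xCF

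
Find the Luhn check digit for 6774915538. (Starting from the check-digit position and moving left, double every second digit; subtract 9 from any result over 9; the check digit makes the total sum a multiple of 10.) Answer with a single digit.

Partial digits right→left: 8 3 5 5 1 9 4 7 7 6
Double every second digit counting from the check-digit position (so the 1st, 3rd, 5th, ... of the partial from the right).
  doubled (with −9 where >9): 7 1 2 8 5 → sum 23
  kept as-is: 3 5 9 7 6 → sum 30
Total = 23 + 30 = 53.
Check digit = (10 − (53 mod 10)) mod 10 = 7.

7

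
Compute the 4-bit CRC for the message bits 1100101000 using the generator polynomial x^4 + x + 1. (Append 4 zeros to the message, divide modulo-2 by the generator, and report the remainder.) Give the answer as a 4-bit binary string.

0011

Append 4 zeros: 11001010000000. Divide by 10011 (XOR where the leading bit is 1):
  pos 0: 11001 XOR 10011 = 01010
  pos 1: 10100 XOR 10011 = 00111
  pos 3: 11110 XOR 10011 = 01101
  pos 4: 11010 XOR 10011 = 01001
  pos 5: 10010 XOR 10011 = 00001
  pos 9: 10000 XOR 10011 = 00011
Remainder (last 4 bits) = 0011. This is the CRC / FCS.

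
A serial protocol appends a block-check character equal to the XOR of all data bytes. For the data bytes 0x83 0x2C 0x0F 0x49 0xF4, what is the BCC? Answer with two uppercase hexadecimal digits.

XOR the bytes together:
  start with 0x83
  0x83 ⊕ 0x2C = 0xAF
  0xAF ⊕ 0x0F = 0xA0
  0xA0 ⊕ 0x49 = 0xE9
  0xE9 ⊕ 0xF4 = 0x1D

1D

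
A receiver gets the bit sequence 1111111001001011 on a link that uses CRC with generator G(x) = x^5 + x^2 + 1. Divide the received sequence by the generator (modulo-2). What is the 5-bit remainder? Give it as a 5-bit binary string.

11101

Modulo-2 division of 1111111001001011 by 100101:
  pos 0: 111111 XOR 100101 = 011010
  pos 1: 110101 XOR 100101 = 010000
  pos 2: 100000 XOR 100101 = 000101
  pos 5: 101010 XOR 100101 = 001111
  pos 7: 111101 XOR 100101 = 011000
  pos 8: 110000 XOR 100101 = 010101
  pos 9: 101011 XOR 100101 = 001110
Remainder = 11101 (nonzero — an error is detected).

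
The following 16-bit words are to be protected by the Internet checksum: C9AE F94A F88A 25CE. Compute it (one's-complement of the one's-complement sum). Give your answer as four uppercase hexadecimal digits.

1EAD

One's-complement addition (fold any carry out of bit 15 back into bit 0):
  0xC9AE + 0xF94A = 0x1C2F8 → wrap carry → 0xC2F9
  0xC2F9 + 0xF88A = 0x1BB83 → wrap carry → 0xBB84
  0xBB84 + 0x25CE = 0x0E152
One's-complement sum = 0xE152.
Checksum = ~0xE152 & 0xFFFF = 0x1EAD.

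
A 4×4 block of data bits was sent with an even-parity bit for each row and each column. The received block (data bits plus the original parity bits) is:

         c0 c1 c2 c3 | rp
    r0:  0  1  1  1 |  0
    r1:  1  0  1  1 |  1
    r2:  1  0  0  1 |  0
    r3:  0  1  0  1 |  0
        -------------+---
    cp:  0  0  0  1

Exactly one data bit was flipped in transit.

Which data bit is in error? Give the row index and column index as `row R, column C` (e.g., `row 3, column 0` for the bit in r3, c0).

Recompute each row's even parity and compare to rp:
  r0: data parity 1, sent rp 0 → mismatch
  r1: data parity 1, sent rp 1 → ok
  r2: data parity 0, sent rp 0 → ok
  r3: data parity 0, sent rp 0 → ok
Recompute each column's even parity and compare to cp:
  c0: data parity 0, sent cp 0 → ok
  c1: data parity 0, sent cp 0 → ok
  c2: data parity 0, sent cp 0 → ok
  c3: data parity 0, sent cp 1 → mismatch
Exactly one row (r0) and one column (c3) fail → the flipped bit is at their intersection.

row 0, column 3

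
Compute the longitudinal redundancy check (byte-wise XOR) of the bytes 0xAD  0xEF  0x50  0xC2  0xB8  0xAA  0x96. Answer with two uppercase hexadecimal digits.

XOR the bytes together:
  start with 0xAD
  0xAD ⊕ 0xEF = 0x42
  0x42 ⊕ 0x50 = 0x12
  0x12 ⊕ 0xC2 = 0xD0
  0xD0 ⊕ 0xB8 = 0x68
  0x68 ⊕ 0xAA = 0xC2
  0xC2 ⊕ 0x96 = 0x54

54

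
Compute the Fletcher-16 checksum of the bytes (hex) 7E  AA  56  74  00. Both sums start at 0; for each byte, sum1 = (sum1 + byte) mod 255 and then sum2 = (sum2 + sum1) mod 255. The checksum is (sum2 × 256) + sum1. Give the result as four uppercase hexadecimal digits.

0FF3

Running sums (mod 255):
  after byte 0 (7E): sum1=126, sum2=126
  after byte 1 (AA): sum1=41, sum2=167
  after byte 2 (56): sum1=127, sum2=39
  after byte 3 (74): sum1=243, sum2=27
  after byte 4 (00): sum1=243, sum2=15
Checksum = sum2·256 + sum1 = 15·256 + 243 = 4083 = 0x0FF3.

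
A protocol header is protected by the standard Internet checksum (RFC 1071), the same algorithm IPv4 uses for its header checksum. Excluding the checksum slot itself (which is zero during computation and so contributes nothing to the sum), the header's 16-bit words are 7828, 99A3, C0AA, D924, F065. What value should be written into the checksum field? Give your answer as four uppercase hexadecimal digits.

63FE

One's-complement addition (fold any carry out of bit 15 back into bit 0):
  0x7828 + 0x99A3 = 0x111CB → wrap carry → 0x11CC
  0x11CC + 0xC0AA = 0x0D276
  0xD276 + 0xD924 = 0x1AB9A → wrap carry → 0xAB9B
  0xAB9B + 0xF065 = 0x19C00 → wrap carry → 0x9C01
One's-complement sum = 0x9C01.
Checksum = ~0x9C01 & 0xFFFF = 0x63FE.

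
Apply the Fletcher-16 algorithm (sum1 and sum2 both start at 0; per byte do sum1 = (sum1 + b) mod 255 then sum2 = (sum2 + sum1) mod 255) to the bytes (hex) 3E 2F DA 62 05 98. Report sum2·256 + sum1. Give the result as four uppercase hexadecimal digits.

9648

Running sums (mod 255):
  after byte 0 (3E): sum1=62, sum2=62
  after byte 1 (2F): sum1=109, sum2=171
  after byte 2 (DA): sum1=72, sum2=243
  after byte 3 (62): sum1=170, sum2=158
  after byte 4 (05): sum1=175, sum2=78
  after byte 5 (98): sum1=72, sum2=150
Checksum = sum2·256 + sum1 = 150·256 + 72 = 38472 = 0x9648.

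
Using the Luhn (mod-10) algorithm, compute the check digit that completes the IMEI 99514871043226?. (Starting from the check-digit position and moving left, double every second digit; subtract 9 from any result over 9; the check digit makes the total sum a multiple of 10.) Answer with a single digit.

Partial digits right→left: 6 2 2 3 4 0 1 7 8 4 1 5 9 9
Double every second digit counting from the check-digit position (so the 1st, 3rd, 5th, ... of the partial from the right).
  doubled (with −9 where >9): 3 4 8 2 7 2 9 → sum 35
  kept as-is: 2 3 0 7 4 5 9 → sum 30
Total = 35 + 30 = 65.
Check digit = (10 − (65 mod 10)) mod 10 = 5.

5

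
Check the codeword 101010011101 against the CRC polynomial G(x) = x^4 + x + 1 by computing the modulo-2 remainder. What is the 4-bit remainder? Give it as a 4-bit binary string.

0001

Modulo-2 division of 101010011101 by 10011:
  pos 0: 10101 XOR 10011 = 00110
  pos 2: 11000 XOR 10011 = 01011
  pos 3: 10111 XOR 10011 = 00100
  pos 5: 10011 XOR 10011 = 00000
Remainder = 0001 (nonzero — an error is detected).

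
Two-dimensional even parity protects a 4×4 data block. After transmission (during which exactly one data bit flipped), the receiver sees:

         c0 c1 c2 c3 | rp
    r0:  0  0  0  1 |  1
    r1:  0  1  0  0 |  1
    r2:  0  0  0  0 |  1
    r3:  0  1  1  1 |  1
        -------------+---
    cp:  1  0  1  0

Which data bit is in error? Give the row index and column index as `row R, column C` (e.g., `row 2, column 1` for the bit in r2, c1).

row 2, column 0

Recompute each row's even parity and compare to rp:
  r0: data parity 1, sent rp 1 → ok
  r1: data parity 1, sent rp 1 → ok
  r2: data parity 0, sent rp 1 → mismatch
  r3: data parity 1, sent rp 1 → ok
Recompute each column's even parity and compare to cp:
  c0: data parity 0, sent cp 1 → mismatch
  c1: data parity 0, sent cp 0 → ok
  c2: data parity 1, sent cp 1 → ok
  c3: data parity 0, sent cp 0 → ok
Exactly one row (r2) and one column (c0) fail → the flipped bit is at their intersection.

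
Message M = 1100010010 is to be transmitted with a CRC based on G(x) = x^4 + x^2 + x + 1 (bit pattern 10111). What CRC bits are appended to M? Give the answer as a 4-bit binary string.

1001

Append 4 zeros: 11000100100000. Divide by 10111 (XOR where the leading bit is 1):
  pos 0: 11000 XOR 10111 = 01111
  pos 1: 11111 XOR 10111 = 01000
  pos 2: 10000 XOR 10111 = 00111
  pos 4: 11101 XOR 10111 = 01010
  pos 5: 10100 XOR 10111 = 00011
  pos 8: 11000 XOR 10111 = 01111
  pos 9: 11110 XOR 10111 = 01001
Remainder (last 4 bits) = 1001. This is the CRC / FCS.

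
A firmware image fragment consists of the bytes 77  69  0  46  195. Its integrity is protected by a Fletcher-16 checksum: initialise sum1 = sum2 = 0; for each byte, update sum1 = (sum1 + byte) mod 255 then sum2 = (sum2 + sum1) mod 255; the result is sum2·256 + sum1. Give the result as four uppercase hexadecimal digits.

Running sums (mod 255):
  after byte 0 (77): sum1=77, sum2=77
  after byte 1 (69): sum1=146, sum2=223
  after byte 2 (0): sum1=146, sum2=114
  after byte 3 (46): sum1=192, sum2=51
  after byte 4 (195): sum1=132, sum2=183
Checksum = sum2·256 + sum1 = 183·256 + 132 = 46980 = 0xB784.

B784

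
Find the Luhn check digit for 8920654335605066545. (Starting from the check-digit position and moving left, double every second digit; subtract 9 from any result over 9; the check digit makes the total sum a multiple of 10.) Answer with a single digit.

Partial digits right→left: 5 4 5 6 6 0 5 0 6 5 3 3 4 5 6 0 2 9 8
Double every second digit counting from the check-digit position (so the 1st, 3rd, 5th, ... of the partial from the right).
  doubled (with −9 where >9): 1 1 3 1 3 6 8 3 4 7 → sum 37
  kept as-is: 4 6 0 0 5 3 5 0 9 → sum 32
Total = 37 + 32 = 69.
Check digit = (10 − (69 mod 10)) mod 10 = 1.

1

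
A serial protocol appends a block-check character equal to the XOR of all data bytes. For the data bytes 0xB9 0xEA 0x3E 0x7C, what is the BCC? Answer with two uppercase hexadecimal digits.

11

XOR the bytes together:
  start with 0xB9
  0xB9 ⊕ 0xEA = 0x53
  0x53 ⊕ 0x3E = 0x6D
  0x6D ⊕ 0x7C = 0x11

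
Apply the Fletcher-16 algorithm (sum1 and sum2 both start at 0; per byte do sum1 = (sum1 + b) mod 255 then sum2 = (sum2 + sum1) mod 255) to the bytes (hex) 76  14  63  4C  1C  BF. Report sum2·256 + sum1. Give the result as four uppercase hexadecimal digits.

Running sums (mod 255):
  after byte 0 (76): sum1=118, sum2=118
  after byte 1 (14): sum1=138, sum2=1
  after byte 2 (63): sum1=237, sum2=238
  after byte 3 (4C): sum1=58, sum2=41
  after byte 4 (1C): sum1=86, sum2=127
  after byte 5 (BF): sum1=22, sum2=149
Checksum = sum2·256 + sum1 = 149·256 + 22 = 38166 = 0x9516.

9516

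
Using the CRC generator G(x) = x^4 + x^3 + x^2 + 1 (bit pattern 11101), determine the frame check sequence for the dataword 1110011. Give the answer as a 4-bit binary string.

Append 4 zeros: 11100110000. Divide by 11101 (XOR where the leading bit is 1):
  pos 0: 11100 XOR 11101 = 00001
  pos 4: 11100 XOR 11101 = 00001
Remainder (last 4 bits) = 0100. This is the CRC / FCS.

0100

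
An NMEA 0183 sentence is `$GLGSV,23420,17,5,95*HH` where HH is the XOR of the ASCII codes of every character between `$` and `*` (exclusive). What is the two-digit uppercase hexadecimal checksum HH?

41

XOR the ASCII codes of the payload characters:
  'G' = 0x47 → acc = 0x47
  'L' = 0x4C → acc = 0x0B
  'G' = 0x47 → acc = 0x4C
  'S' = 0x53 → acc = 0x1F
  'V' = 0x56 → acc = 0x49
  ',' = 0x2C → acc = 0x65
  '2' = 0x32 → acc = 0x57
  '3' = 0x33 → acc = 0x64
  '4' = 0x34 → acc = 0x50
  '2' = 0x32 → acc = 0x62
  '0' = 0x30 → acc = 0x52
  ',' = 0x2C → acc = 0x7E
  '1' = 0x31 → acc = 0x4F
  '7' = 0x37 → acc = 0x78
  ',' = 0x2C → acc = 0x54
  '5' = 0x35 → acc = 0x61
  ',' = 0x2C → acc = 0x4D
  '9' = 0x39 → acc = 0x74
  '5' = 0x35 → acc = 0x41
Checksum = 0x41.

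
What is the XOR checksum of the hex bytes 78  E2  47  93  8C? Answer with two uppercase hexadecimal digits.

XOR the bytes together:
  start with 0x78
  0x78 ⊕ 0xE2 = 0x9A
  0x9A ⊕ 0x47 = 0xDD
  0xDD ⊕ 0x93 = 0x4E
  0x4E ⊕ 0x8C = 0xC2

C2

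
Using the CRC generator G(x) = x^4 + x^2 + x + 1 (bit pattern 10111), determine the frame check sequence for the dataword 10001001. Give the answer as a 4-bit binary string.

0001

Append 4 zeros: 100010010000. Divide by 10111 (XOR where the leading bit is 1):
  pos 0: 10001 XOR 10111 = 00110
  pos 2: 11000 XOR 10111 = 01111
  pos 3: 11111 XOR 10111 = 01000
  pos 4: 10000 XOR 10111 = 00111
  pos 6: 11100 XOR 10111 = 01011
  pos 7: 10110 XOR 10111 = 00001
Remainder (last 4 bits) = 0001. This is the CRC / FCS.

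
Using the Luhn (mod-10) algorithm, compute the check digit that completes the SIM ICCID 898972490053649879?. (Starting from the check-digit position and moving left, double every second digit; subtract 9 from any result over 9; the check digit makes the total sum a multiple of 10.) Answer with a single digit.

5

Partial digits right→left: 9 7 8 9 4 6 3 5 0 0 9 4 2 7 9 8 9 8
Double every second digit counting from the check-digit position (so the 1st, 3rd, 5th, ... of the partial from the right).
  doubled (with −9 where >9): 9 7 8 6 0 9 4 9 9 → sum 61
  kept as-is: 7 9 6 5 0 4 7 8 8 → sum 54
Total = 61 + 54 = 115.
Check digit = (10 − (115 mod 10)) mod 10 = 5.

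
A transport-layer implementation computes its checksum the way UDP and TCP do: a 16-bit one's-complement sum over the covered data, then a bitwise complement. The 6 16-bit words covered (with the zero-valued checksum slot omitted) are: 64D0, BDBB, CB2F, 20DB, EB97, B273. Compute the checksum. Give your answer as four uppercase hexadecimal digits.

One's-complement addition (fold any carry out of bit 15 back into bit 0):
  0x64D0 + 0xBDBB = 0x1228B → wrap carry → 0x228C
  0x228C + 0xCB2F = 0x0EDBB
  0xEDBB + 0x20DB = 0x10E96 → wrap carry → 0x0E97
  0x0E97 + 0xEB97 = 0x0FA2E
  0xFA2E + 0xB273 = 0x1ACA1 → wrap carry → 0xACA2
One's-complement sum = 0xACA2.
Checksum = ~0xACA2 & 0xFFFF = 0x535D.

535D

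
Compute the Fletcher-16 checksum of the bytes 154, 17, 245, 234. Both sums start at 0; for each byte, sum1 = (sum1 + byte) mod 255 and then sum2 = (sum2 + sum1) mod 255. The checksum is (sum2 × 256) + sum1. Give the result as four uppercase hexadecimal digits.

Running sums (mod 255):
  after byte 0 (154): sum1=154, sum2=154
  after byte 1 (17): sum1=171, sum2=70
  after byte 2 (245): sum1=161, sum2=231
  after byte 3 (234): sum1=140, sum2=116
Checksum = sum2·256 + sum1 = 116·256 + 140 = 29836 = 0x748C.

748C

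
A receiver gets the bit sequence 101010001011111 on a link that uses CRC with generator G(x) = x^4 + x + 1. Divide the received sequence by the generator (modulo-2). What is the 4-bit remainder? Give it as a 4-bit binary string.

0001

Modulo-2 division of 101010001011111 by 10011:
  pos 0: 10101 XOR 10011 = 00110
  pos 2: 11000 XOR 10011 = 01011
  pos 3: 10110 XOR 10011 = 00101
  pos 5: 10110 XOR 10011 = 00101
  pos 7: 10111 XOR 10011 = 00100
  pos 9: 10011 XOR 10011 = 00000
Remainder = 0001 (nonzero — an error is detected).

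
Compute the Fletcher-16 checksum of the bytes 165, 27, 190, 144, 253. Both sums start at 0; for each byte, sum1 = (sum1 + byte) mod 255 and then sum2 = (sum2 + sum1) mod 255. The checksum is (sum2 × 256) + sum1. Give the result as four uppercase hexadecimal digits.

040E

Running sums (mod 255):
  after byte 0 (165): sum1=165, sum2=165
  after byte 1 (27): sum1=192, sum2=102
  after byte 2 (190): sum1=127, sum2=229
  after byte 3 (144): sum1=16, sum2=245
  after byte 4 (253): sum1=14, sum2=4
Checksum = sum2·256 + sum1 = 4·256 + 14 = 1038 = 0x040E.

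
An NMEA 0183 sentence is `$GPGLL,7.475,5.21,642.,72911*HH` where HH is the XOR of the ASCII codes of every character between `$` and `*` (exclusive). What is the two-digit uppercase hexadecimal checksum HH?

45

XOR the ASCII codes of the payload characters:
  'G' = 0x47 → acc = 0x47
  'P' = 0x50 → acc = 0x17
  'G' = 0x47 → acc = 0x50
  'L' = 0x4C → acc = 0x1C
  'L' = 0x4C → acc = 0x50
  ',' = 0x2C → acc = 0x7C
  '7' = 0x37 → acc = 0x4B
  '.' = 0x2E → acc = 0x65
  '4' = 0x34 → acc = 0x51
  '7' = 0x37 → acc = 0x66
  '5' = 0x35 → acc = 0x53
  ',' = 0x2C → acc = 0x7F
  '5' = 0x35 → acc = 0x4A
  '.' = 0x2E → acc = 0x64
  '2' = 0x32 → acc = 0x56
  '1' = 0x31 → acc = 0x67
  ',' = 0x2C → acc = 0x4B
  '6' = 0x36 → acc = 0x7D
  '4' = 0x34 → acc = 0x49
  '2' = 0x32 → acc = 0x7B
  '.' = 0x2E → acc = 0x55
  ',' = 0x2C → acc = 0x79
  '7' = 0x37 → acc = 0x4E
  '2' = 0x32 → acc = 0x7C
  '9' = 0x39 → acc = 0x45
  '1' = 0x31 → acc = 0x74
  '1' = 0x31 → acc = 0x45
Checksum = 0x45.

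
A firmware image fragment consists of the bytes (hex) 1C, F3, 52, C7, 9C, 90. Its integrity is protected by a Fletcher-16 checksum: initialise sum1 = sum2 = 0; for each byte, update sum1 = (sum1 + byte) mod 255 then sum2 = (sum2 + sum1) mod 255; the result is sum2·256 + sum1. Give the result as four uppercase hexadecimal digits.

Running sums (mod 255):
  after byte 0 (1C): sum1=28, sum2=28
  after byte 1 (F3): sum1=16, sum2=44
  after byte 2 (52): sum1=98, sum2=142
  after byte 3 (C7): sum1=42, sum2=184
  after byte 4 (9C): sum1=198, sum2=127
  after byte 5 (90): sum1=87, sum2=214
Checksum = sum2·256 + sum1 = 214·256 + 87 = 54871 = 0xD657.

D657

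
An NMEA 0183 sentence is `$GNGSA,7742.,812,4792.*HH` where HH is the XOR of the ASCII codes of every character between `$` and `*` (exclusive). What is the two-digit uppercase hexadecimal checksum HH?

45

XOR the ASCII codes of the payload characters:
  'G' = 0x47 → acc = 0x47
  'N' = 0x4E → acc = 0x09
  'G' = 0x47 → acc = 0x4E
  'S' = 0x53 → acc = 0x1D
  'A' = 0x41 → acc = 0x5C
  ',' = 0x2C → acc = 0x70
  '7' = 0x37 → acc = 0x47
  '7' = 0x37 → acc = 0x70
  '4' = 0x34 → acc = 0x44
  '2' = 0x32 → acc = 0x76
  '.' = 0x2E → acc = 0x58
  ',' = 0x2C → acc = 0x74
  '8' = 0x38 → acc = 0x4C
  '1' = 0x31 → acc = 0x7D
  '2' = 0x32 → acc = 0x4F
  ',' = 0x2C → acc = 0x63
  '4' = 0x34 → acc = 0x57
  '7' = 0x37 → acc = 0x60
  '9' = 0x39 → acc = 0x59
  '2' = 0x32 → acc = 0x6B
  '.' = 0x2E → acc = 0x45
Checksum = 0x45.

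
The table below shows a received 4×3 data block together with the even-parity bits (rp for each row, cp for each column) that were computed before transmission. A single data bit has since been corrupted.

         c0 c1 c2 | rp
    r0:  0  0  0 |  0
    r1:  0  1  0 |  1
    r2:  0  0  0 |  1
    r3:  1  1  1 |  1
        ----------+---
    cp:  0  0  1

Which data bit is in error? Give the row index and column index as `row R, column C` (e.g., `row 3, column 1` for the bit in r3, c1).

Recompute each row's even parity and compare to rp:
  r0: data parity 0, sent rp 0 → ok
  r1: data parity 1, sent rp 1 → ok
  r2: data parity 0, sent rp 1 → mismatch
  r3: data parity 1, sent rp 1 → ok
Recompute each column's even parity and compare to cp:
  c0: data parity 1, sent cp 0 → mismatch
  c1: data parity 0, sent cp 0 → ok
  c2: data parity 1, sent cp 1 → ok
Exactly one row (r2) and one column (c0) fail → the flipped bit is at their intersection.

row 2, column 0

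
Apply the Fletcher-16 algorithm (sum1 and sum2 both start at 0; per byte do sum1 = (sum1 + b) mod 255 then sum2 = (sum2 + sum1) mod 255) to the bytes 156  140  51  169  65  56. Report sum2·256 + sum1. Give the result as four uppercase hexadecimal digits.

Running sums (mod 255):
  after byte 0 (156): sum1=156, sum2=156
  after byte 1 (140): sum1=41, sum2=197
  after byte 2 (51): sum1=92, sum2=34
  after byte 3 (169): sum1=6, sum2=40
  after byte 4 (65): sum1=71, sum2=111
  after byte 5 (56): sum1=127, sum2=238
Checksum = sum2·256 + sum1 = 238·256 + 127 = 61055 = 0xEE7F.

EE7F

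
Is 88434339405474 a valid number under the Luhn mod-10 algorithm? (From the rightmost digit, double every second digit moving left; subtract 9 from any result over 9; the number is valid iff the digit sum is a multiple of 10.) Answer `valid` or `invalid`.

invalid

From the right, keep odd positions and double even positions (subtract 9 from any doubled value over 9):
  doubled (positions 2,4,...): 5 1 8 6 8 8 7 → sum 43
  kept (positions 1,3,...): 4 4 0 9 3 3 8 → sum 31
Total = 74.
74 mod 10 = 4, so the number is invalid.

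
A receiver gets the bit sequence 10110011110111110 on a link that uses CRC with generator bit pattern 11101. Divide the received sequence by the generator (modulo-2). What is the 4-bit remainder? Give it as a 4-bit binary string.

0000

Modulo-2 division of 10110011110111110 by 11101:
  pos 0: 10110 XOR 11101 = 01011
  pos 1: 10110 XOR 11101 = 01011
  pos 2: 10111 XOR 11101 = 01010
  pos 3: 10101 XOR 11101 = 01000
  pos 4: 10001 XOR 11101 = 01100
  pos 5: 11001 XOR 11101 = 00100
  pos 7: 10001 XOR 11101 = 01100
  pos 8: 11001 XOR 11101 = 00100
  pos 10: 10011 XOR 11101 = 01110
  pos 11: 11101 XOR 11101 = 00000
Remainder = 0000 (zero — the frame passes the CRC check).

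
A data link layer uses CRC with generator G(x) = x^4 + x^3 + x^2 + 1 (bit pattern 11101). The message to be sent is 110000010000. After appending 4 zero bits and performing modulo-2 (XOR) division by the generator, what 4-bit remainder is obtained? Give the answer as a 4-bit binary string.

Append 4 zeros: 1100000100000000. Divide by 11101 (XOR where the leading bit is 1):
  pos 0: 11000 XOR 11101 = 00101
  pos 2: 10100 XOR 11101 = 01001
  pos 3: 10011 XOR 11101 = 01110
  pos 4: 11100 XOR 11101 = 00001
  pos 8: 10000 XOR 11101 = 01101
  pos 9: 11010 XOR 11101 = 00111
  pos 11: 11100 XOR 11101 = 00001
Remainder (last 4 bits) = 0001. This is the CRC / FCS.

0001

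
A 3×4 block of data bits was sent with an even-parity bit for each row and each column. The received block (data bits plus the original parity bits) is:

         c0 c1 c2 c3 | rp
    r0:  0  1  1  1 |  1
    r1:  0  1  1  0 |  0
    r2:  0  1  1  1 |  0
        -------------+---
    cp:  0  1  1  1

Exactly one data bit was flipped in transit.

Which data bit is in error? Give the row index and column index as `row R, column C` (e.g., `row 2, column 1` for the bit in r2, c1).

Recompute each row's even parity and compare to rp:
  r0: data parity 1, sent rp 1 → ok
  r1: data parity 0, sent rp 0 → ok
  r2: data parity 1, sent rp 0 → mismatch
Recompute each column's even parity and compare to cp:
  c0: data parity 0, sent cp 0 → ok
  c1: data parity 1, sent cp 1 → ok
  c2: data parity 1, sent cp 1 → ok
  c3: data parity 0, sent cp 1 → mismatch
Exactly one row (r2) and one column (c3) fail → the flipped bit is at their intersection.

row 2, column 3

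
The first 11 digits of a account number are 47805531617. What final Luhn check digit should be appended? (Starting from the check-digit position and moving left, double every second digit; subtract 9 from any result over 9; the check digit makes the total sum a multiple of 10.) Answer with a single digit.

6

Partial digits right→left: 7 1 6 1 3 5 5 0 8 7 4
Double every second digit counting from the check-digit position (so the 1st, 3rd, 5th, ... of the partial from the right).
  doubled (with −9 where >9): 5 3 6 1 7 8 → sum 30
  kept as-is: 1 1 5 0 7 → sum 14
Total = 30 + 14 = 44.
Check digit = (10 − (44 mod 10)) mod 10 = 6.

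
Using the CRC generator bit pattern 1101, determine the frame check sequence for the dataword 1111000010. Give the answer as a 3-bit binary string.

010

Append 3 zeros: 1111000010000. Divide by 1101 (XOR where the leading bit is 1):
  pos 0: 1111 XOR 1101 = 0010
  pos 2: 1000 XOR 1101 = 0101
  pos 3: 1010 XOR 1101 = 0111
  pos 4: 1110 XOR 1101 = 0011
  pos 6: 1110 XOR 1101 = 0011
  pos 8: 1100 XOR 1101 = 0001
Remainder (last 3 bits) = 010. This is the CRC / FCS.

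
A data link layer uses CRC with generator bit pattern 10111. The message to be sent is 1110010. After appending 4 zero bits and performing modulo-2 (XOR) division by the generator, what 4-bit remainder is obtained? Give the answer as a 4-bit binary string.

0000

Append 4 zeros: 11100100000. Divide by 10111 (XOR where the leading bit is 1):
  pos 0: 11100 XOR 10111 = 01011
  pos 1: 10111 XOR 10111 = 00000
Remainder (last 4 bits) = 0000. This is the CRC / FCS.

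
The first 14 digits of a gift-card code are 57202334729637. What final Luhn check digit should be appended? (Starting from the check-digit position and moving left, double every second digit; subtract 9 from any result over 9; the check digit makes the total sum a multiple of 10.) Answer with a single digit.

8

Partial digits right→left: 7 3 6 9 2 7 4 3 3 2 0 2 7 5
Double every second digit counting from the check-digit position (so the 1st, 3rd, 5th, ... of the partial from the right).
  doubled (with −9 where >9): 5 3 4 8 6 0 5 → sum 31
  kept as-is: 3 9 7 3 2 2 5 → sum 31
Total = 31 + 31 = 62.
Check digit = (10 − (62 mod 10)) mod 10 = 8.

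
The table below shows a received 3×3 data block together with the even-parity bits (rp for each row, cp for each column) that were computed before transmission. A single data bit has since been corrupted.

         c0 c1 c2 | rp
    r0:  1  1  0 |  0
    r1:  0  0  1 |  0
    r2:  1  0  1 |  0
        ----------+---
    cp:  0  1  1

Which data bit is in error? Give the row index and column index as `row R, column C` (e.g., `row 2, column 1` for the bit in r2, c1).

row 1, column 2

Recompute each row's even parity and compare to rp:
  r0: data parity 0, sent rp 0 → ok
  r1: data parity 1, sent rp 0 → mismatch
  r2: data parity 0, sent rp 0 → ok
Recompute each column's even parity and compare to cp:
  c0: data parity 0, sent cp 0 → ok
  c1: data parity 1, sent cp 1 → ok
  c2: data parity 0, sent cp 1 → mismatch
Exactly one row (r1) and one column (c2) fail → the flipped bit is at their intersection.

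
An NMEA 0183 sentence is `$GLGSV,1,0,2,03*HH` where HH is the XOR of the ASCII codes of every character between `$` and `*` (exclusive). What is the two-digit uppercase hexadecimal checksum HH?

XOR the ASCII codes of the payload characters:
  'G' = 0x47 → acc = 0x47
  'L' = 0x4C → acc = 0x0B
  'G' = 0x47 → acc = 0x4C
  'S' = 0x53 → acc = 0x1F
  'V' = 0x56 → acc = 0x49
  ',' = 0x2C → acc = 0x65
  '1' = 0x31 → acc = 0x54
  ',' = 0x2C → acc = 0x78
  '0' = 0x30 → acc = 0x48
  ',' = 0x2C → acc = 0x64
  '2' = 0x32 → acc = 0x56
  ',' = 0x2C → acc = 0x7A
  '0' = 0x30 → acc = 0x4A
  '3' = 0x33 → acc = 0x79
Checksum = 0x79.

79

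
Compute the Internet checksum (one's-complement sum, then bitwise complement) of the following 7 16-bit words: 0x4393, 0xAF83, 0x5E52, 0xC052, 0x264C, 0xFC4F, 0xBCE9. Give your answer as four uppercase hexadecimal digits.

One's-complement addition (fold any carry out of bit 15 back into bit 0):
  0x4393 + 0xAF83 = 0x0F316
  0xF316 + 0x5E52 = 0x15168 → wrap carry → 0x5169
  0x5169 + 0xC052 = 0x111BB → wrap carry → 0x11BC
  0x11BC + 0x264C = 0x03808
  0x3808 + 0xFC4F = 0x13457 → wrap carry → 0x3458
  0x3458 + 0xBCE9 = 0x0F141
One's-complement sum = 0xF141.
Checksum = ~0xF141 & 0xFFFF = 0x0EBE.

0EBE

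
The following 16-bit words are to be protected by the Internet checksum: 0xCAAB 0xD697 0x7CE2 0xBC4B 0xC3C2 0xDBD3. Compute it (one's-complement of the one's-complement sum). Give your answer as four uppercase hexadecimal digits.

85F7

One's-complement addition (fold any carry out of bit 15 back into bit 0):
  0xCAAB + 0xD697 = 0x1A142 → wrap carry → 0xA143
  0xA143 + 0x7CE2 = 0x11E25 → wrap carry → 0x1E26
  0x1E26 + 0xBC4B = 0x0DA71
  0xDA71 + 0xC3C2 = 0x19E33 → wrap carry → 0x9E34
  0x9E34 + 0xDBD3 = 0x17A07 → wrap carry → 0x7A08
One's-complement sum = 0x7A08.
Checksum = ~0x7A08 & 0xFFFF = 0x85F7.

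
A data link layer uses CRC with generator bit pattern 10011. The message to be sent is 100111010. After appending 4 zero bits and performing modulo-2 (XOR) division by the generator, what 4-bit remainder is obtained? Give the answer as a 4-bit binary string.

1101

Append 4 zeros: 1001110100000. Divide by 10011 (XOR where the leading bit is 1):
  pos 0: 10011 XOR 10011 = 00000
  pos 5: 10100 XOR 10011 = 00111
  pos 7: 11100 XOR 10011 = 01111
  pos 8: 11110 XOR 10011 = 01101
Remainder (last 4 bits) = 1101. This is the CRC / FCS.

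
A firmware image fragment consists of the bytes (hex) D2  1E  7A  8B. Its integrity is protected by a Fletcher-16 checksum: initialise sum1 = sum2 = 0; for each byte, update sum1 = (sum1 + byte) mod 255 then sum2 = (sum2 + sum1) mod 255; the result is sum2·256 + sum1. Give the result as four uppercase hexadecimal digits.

26F6

Running sums (mod 255):
  after byte 0 (D2): sum1=210, sum2=210
  after byte 1 (1E): sum1=240, sum2=195
  after byte 2 (7A): sum1=107, sum2=47
  after byte 3 (8B): sum1=246, sum2=38
Checksum = sum2·256 + sum1 = 38·256 + 246 = 9974 = 0x26F6.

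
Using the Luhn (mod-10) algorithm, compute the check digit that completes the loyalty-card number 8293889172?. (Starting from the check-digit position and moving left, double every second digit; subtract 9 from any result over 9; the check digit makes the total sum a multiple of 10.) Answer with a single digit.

Partial digits right→left: 2 7 1 9 8 8 3 9 2 8
Double every second digit counting from the check-digit position (so the 1st, 3rd, 5th, ... of the partial from the right).
  doubled (with −9 where >9): 4 2 7 6 4 → sum 23
  kept as-is: 7 9 8 9 8 → sum 41
Total = 23 + 41 = 64.
Check digit = (10 − (64 mod 10)) mod 10 = 6.

6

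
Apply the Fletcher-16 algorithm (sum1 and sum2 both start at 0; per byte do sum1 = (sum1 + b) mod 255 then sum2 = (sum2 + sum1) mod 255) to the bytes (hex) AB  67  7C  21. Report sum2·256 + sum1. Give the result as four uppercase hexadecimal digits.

Running sums (mod 255):
  after byte 0 (AB): sum1=171, sum2=171
  after byte 1 (67): sum1=19, sum2=190
  after byte 2 (7C): sum1=143, sum2=78
  after byte 3 (21): sum1=176, sum2=254
Checksum = sum2·256 + sum1 = 254·256 + 176 = 65200 = 0xFEB0.

FEB0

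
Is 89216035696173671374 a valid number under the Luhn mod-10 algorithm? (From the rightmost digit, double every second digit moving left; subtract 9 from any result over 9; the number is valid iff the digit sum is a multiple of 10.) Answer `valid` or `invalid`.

From the right, keep odd positions and double even positions (subtract 9 from any doubled value over 9):
  doubled (positions 2,4,...): 5 2 3 5 3 3 6 3 4 7 → sum 41
  kept (positions 1,3,...): 4 3 7 3 1 9 5 0 1 9 → sum 42
Total = 83.
83 mod 10 = 3, so the number is invalid.

invalid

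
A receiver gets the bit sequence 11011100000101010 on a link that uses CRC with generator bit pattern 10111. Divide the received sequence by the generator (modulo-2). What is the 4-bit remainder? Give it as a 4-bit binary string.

0000

Modulo-2 division of 11011100000101010 by 10111:
  pos 0: 11011 XOR 10111 = 01100
  pos 1: 11001 XOR 10111 = 01110
  pos 2: 11100 XOR 10111 = 01011
  pos 3: 10110 XOR 10111 = 00001
  pos 7: 10001 XOR 10111 = 00110
  pos 9: 11001 XOR 10111 = 01110
  pos 10: 11100 XOR 10111 = 01011
  pos 11: 10111 XOR 10111 = 00000
Remainder = 0000 (zero — the frame passes the CRC check).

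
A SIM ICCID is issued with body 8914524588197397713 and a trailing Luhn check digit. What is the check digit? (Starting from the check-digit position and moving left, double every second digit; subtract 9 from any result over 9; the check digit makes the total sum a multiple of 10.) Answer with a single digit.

0

Partial digits right→left: 3 1 7 7 9 3 7 9 1 8 8 5 4 2 5 4 1 9 8
Double every second digit counting from the check-digit position (so the 1st, 3rd, 5th, ... of the partial from the right).
  doubled (with −9 where >9): 6 5 9 5 2 7 8 1 2 7 → sum 52
  kept as-is: 1 7 3 9 8 5 2 4 9 → sum 48
Total = 52 + 48 = 100.
Check digit = (10 − (100 mod 10)) mod 10 = 0.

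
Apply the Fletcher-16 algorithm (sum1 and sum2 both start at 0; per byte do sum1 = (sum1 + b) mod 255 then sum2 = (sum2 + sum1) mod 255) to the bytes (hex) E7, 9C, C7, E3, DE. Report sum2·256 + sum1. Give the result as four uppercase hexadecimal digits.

F70F

Running sums (mod 255):
  after byte 0 (E7): sum1=231, sum2=231
  after byte 1 (9C): sum1=132, sum2=108
  after byte 2 (C7): sum1=76, sum2=184
  after byte 3 (E3): sum1=48, sum2=232
  after byte 4 (DE): sum1=15, sum2=247
Checksum = sum2·256 + sum1 = 247·256 + 15 = 63247 = 0xF70F.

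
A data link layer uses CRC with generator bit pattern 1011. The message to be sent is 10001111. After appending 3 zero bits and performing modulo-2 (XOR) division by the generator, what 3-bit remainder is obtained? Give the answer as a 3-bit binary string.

Append 3 zeros: 10001111000. Divide by 1011 (XOR where the leading bit is 1):
  pos 0: 1000 XOR 1011 = 0011
  pos 2: 1111 XOR 1011 = 0100
  pos 3: 1001 XOR 1011 = 0010
  pos 5: 1010 XOR 1011 = 0001
Remainder (last 3 bits) = 100. This is the CRC / FCS.

100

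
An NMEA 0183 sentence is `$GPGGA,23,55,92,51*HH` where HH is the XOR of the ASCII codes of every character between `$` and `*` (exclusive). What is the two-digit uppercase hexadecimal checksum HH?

58

XOR the ASCII codes of the payload characters:
  'G' = 0x47 → acc = 0x47
  'P' = 0x50 → acc = 0x17
  'G' = 0x47 → acc = 0x50
  'G' = 0x47 → acc = 0x17
  'A' = 0x41 → acc = 0x56
  ',' = 0x2C → acc = 0x7A
  '2' = 0x32 → acc = 0x48
  '3' = 0x33 → acc = 0x7B
  ',' = 0x2C → acc = 0x57
  '5' = 0x35 → acc = 0x62
  '5' = 0x35 → acc = 0x57
  ',' = 0x2C → acc = 0x7B
  '9' = 0x39 → acc = 0x42
  '2' = 0x32 → acc = 0x70
  ',' = 0x2C → acc = 0x5C
  '5' = 0x35 → acc = 0x69
  '1' = 0x31 → acc = 0x58
Checksum = 0x58.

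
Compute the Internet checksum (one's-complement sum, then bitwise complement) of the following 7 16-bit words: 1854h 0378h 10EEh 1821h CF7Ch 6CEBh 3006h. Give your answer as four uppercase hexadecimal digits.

One's-complement addition (fold any carry out of bit 15 back into bit 0):
  0x1854 + 0x0378 = 0x01BCC
  0x1BCC + 0x10EE = 0x02CBA
  0x2CBA + 0x1821 = 0x044DB
  0x44DB + 0xCF7C = 0x11457 → wrap carry → 0x1458
  0x1458 + 0x6CEB = 0x08143
  0x8143 + 0x3006 = 0x0B149
One's-complement sum = 0xB149.
Checksum = ~0xB149 & 0xFFFF = 0x4EB6.

4EB6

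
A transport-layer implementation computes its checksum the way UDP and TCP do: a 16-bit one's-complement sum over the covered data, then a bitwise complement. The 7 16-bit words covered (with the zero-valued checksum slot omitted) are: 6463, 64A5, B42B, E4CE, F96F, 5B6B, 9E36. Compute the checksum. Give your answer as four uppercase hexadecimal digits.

One's-complement addition (fold any carry out of bit 15 back into bit 0):
  0x6463 + 0x64A5 = 0x0C908
  0xC908 + 0xB42B = 0x17D33 → wrap carry → 0x7D34
  0x7D34 + 0xE4CE = 0x16202 → wrap carry → 0x6203
  0x6203 + 0xF96F = 0x15B72 → wrap carry → 0x5B73
  0x5B73 + 0x5B6B = 0x0B6DE
  0xB6DE + 0x9E36 = 0x15514 → wrap carry → 0x5515
One's-complement sum = 0x5515.
Checksum = ~0x5515 & 0xFFFF = 0xAAEA.

AAEA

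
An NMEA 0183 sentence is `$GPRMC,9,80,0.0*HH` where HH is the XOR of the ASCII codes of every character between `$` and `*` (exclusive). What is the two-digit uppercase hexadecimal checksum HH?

78

XOR the ASCII codes of the payload characters:
  'G' = 0x47 → acc = 0x47
  'P' = 0x50 → acc = 0x17
  'R' = 0x52 → acc = 0x45
  'M' = 0x4D → acc = 0x08
  'C' = 0x43 → acc = 0x4B
  ',' = 0x2C → acc = 0x67
  '9' = 0x39 → acc = 0x5E
  ',' = 0x2C → acc = 0x72
  '8' = 0x38 → acc = 0x4A
  '0' = 0x30 → acc = 0x7A
  ',' = 0x2C → acc = 0x56
  '0' = 0x30 → acc = 0x66
  '.' = 0x2E → acc = 0x48
  '0' = 0x30 → acc = 0x78
Checksum = 0x78.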